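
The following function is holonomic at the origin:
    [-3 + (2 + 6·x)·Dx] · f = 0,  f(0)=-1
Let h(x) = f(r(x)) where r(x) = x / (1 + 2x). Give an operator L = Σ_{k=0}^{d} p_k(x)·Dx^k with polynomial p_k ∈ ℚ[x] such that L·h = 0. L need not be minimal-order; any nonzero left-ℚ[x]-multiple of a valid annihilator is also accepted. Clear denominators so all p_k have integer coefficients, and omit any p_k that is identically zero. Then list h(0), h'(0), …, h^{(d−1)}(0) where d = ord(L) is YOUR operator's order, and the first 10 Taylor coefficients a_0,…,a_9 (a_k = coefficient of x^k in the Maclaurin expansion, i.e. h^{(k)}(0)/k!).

f: a_k = -1, -3/2, 9/8, -27/16, 405/128, -1701/256, 15309/1024, -72171/2048, 2814669/32768, -14073345/65536, …
L₀ from L_f via x↦r, Dx↦r'^{-1}Dx.
L = -3 + (2 + 14·x + 20·x^2)·Dx  (order 1).
h: a_k = -1, -3/2, 33/8, -195/16, 4965/128, -33909/256, 492501/1024, -3761283/2048, 239121645/32768, -1959887265/65536, …
ICs: h(0) = -1.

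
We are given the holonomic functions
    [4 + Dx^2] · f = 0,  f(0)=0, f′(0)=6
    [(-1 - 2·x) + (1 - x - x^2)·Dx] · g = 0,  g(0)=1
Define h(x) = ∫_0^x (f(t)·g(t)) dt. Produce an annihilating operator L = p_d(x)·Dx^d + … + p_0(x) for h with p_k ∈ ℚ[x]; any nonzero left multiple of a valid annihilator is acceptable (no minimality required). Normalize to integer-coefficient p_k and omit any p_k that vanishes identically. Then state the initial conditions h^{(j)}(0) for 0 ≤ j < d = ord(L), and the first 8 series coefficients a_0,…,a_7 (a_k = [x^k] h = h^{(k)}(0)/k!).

f: a_k = 0, 6, 0, -4, 0, 4/5, 0, -8/105, …
g: a_k = 1, 1, 2, 3, 5, 8, 13, 21, …
h₀=f·g: eliminate ⇒ L₀, order ≤ 2·1.
h=∫h₀ ⇒ L = L₀·Dx.
L = (-2 + 4·x + 4·x^2)·Dx + (2 + 4·x)·Dx^2 + (-1 + x + x^2)·Dx^3  (order 3).
h: a_k = 0, 0, 3, 2, 2, 14/5, 19/5, 184/35, …
ICs: h(0) = 0, h′(0) = 0, h′′(0) = 6.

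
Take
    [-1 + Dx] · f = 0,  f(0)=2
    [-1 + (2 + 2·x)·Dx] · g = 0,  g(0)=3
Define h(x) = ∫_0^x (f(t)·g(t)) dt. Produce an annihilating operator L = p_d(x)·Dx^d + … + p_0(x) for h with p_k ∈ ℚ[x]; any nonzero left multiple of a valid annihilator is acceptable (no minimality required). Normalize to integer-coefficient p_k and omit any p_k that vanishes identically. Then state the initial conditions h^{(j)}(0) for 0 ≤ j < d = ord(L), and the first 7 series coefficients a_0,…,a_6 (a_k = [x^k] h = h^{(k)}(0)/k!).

L = (-3 - 2·x)·Dx + (2 + 2·x)·Dx^2  (order 2).
h: a_k = 0, 6, 9/2, 7/4, 17/32, 33/320, 107/3840, …
ICs: h(0) = 0, h′(0) = 6.

f: a_k = 2, 2, 1, 1/3, 1/12, 1/60, 1/360, …
g: a_k = 3, 3/2, -3/8, 3/16, -15/128, 21/256, -63/1024, …
Sym-product of L_f,L_g gives L₀ (≤ ord 1).
h=∫₀ˣh₀: take L = L₀·Dx.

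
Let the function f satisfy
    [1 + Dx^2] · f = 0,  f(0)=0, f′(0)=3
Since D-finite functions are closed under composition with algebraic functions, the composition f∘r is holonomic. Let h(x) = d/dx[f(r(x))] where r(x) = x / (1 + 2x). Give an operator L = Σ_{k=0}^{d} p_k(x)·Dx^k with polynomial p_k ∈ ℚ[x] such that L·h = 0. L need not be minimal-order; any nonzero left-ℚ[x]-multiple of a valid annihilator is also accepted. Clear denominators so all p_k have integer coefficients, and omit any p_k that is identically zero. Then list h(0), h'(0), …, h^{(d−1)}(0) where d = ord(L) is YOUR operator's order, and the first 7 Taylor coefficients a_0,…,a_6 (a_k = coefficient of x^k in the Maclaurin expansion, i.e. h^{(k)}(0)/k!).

L = (25 + 96·x + 96·x^2) + (12 + 72·x + 144·x^2 + 96·x^3)·Dx + (1 + 8·x + 24·x^2 + 32·x^3 + 16·x^4)·Dx^2  (order 2).
h: a_k = 3, -12, 69/2, -84, 1441/8, -675/2, 123479/240, …
ICs: h(0) = 3, h′(0) = -12.

f: a_k = 0, 3, 0, -1/2, 0, 1/40, 0, …
Change of var in L_f (x↦r) gives L₀.
h=h₀': d/dx-closure on L₀ ⇒ L.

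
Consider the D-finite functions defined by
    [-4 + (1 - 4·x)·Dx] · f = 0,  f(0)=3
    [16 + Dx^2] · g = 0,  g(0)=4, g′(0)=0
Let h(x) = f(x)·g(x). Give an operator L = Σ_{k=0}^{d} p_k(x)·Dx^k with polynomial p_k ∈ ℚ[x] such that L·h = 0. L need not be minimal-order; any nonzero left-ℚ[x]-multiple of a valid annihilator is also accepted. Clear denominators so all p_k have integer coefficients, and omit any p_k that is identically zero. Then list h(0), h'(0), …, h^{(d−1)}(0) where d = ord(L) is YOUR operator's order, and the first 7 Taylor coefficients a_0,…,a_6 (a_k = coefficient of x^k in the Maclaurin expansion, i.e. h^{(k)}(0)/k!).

f: a_k = 3, 12, 48, 192, 768, 3072, 12288, …
g: a_k = 4, 0, -32, 0, 128/3, 0, -1024/45, …
L₀ := L_f ⊗_s L_g (sym. prod.), ord ≤ 2.
L = (-16 + 64·x) + 8·Dx + (-1 + 4·x)·Dx^2  (order 2).
h: a_k = 12, 48, 96, 384, 1664, 6656, 398336/15, …
ICs: h(0) = 12, h′(0) = 48.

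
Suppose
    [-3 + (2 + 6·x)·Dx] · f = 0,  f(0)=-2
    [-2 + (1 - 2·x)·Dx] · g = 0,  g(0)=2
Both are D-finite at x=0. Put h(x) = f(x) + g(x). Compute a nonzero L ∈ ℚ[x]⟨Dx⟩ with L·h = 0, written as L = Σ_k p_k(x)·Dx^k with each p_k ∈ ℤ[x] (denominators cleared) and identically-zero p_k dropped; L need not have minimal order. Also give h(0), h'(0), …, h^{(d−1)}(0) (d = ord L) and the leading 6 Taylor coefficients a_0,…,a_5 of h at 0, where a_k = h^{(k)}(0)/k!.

L = (66 + 108·x) + (-41 - 156·x - 324·x^2)·Dx + (2 + 38·x + 24·x^2 - 216·x^3)·Dx^2  (order 2).
h: a_k = 0, 1, 41/4, 101/8, 2453/64, 6491/128, …
ICs: h(0) = 0, h′(0) = 1.

f: a_k = -2, -3, 9/4, -27/8, 405/64, -1701/128, …
g: a_k = 2, 4, 8, 16, 32, 64, …
Weyl lclm of L_f,L_g ⇒ L₀ (ord ≤ 2).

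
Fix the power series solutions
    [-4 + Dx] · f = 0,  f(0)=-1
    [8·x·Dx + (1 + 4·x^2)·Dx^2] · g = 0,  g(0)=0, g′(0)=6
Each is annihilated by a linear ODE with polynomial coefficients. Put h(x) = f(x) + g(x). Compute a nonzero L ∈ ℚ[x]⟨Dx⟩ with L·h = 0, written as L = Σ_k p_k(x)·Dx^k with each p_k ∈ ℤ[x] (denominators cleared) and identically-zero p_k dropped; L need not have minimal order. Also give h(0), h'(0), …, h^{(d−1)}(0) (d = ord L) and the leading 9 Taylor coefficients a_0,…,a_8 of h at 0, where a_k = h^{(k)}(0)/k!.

f: a_k = -1, -4, -8, -32/3, -32/3, -128/15, -256/45, -1024/315, -512/315, …
g: a_k = 0, 6, 0, -8, 0, 96/5, 0, -384/7, 0, …
Weyl lclm of L_f,L_g ⇒ L₀ (ord ≤ 3).
L = (8 - 32·x - 96·x^2 - 128·x^3)·Dx + (-6 - 8·x^2 - 64·x^4)·Dx^2 + (1 + 2·x + 8·x^2 + 8·x^3 + 16·x^4)·Dx^3  (order 3).
h: a_k = -1, 2, -8, -56/3, -32/3, 32/3, -256/45, -18304/315, -512/315, …
ICs: h(0) = -1, h′(0) = 2, h′′(0) = -16.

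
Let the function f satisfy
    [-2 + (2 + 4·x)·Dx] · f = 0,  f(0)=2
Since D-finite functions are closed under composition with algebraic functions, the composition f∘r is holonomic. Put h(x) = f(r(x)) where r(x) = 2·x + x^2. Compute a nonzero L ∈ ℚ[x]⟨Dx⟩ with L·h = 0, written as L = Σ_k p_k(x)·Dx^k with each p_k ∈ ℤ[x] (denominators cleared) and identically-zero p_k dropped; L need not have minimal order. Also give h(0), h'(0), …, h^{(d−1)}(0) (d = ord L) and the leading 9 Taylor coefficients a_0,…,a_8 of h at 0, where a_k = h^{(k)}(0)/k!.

L = (-2 - 2·x) + (1 + 4·x + 2·x^2)·Dx  (order 1).
h: a_k = 2, 4, -2, 4, -9, 22, -57, 154, -1717/4, …
ICs: h(0) = 2.

f: a_k = 2, 2, -1, 1, -5/4, 7/4, -21/8, 33/8, -429/64, …
Change of var in L_f (x↦r) gives L₀.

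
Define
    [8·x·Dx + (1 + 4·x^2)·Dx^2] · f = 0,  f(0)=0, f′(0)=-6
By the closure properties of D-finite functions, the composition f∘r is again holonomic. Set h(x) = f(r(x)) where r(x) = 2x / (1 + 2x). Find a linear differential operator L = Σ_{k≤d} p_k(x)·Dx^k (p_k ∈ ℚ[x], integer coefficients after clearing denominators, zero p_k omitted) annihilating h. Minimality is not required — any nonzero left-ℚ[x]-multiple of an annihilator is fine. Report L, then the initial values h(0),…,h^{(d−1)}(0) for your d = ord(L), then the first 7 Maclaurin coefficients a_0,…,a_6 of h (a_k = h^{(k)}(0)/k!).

L = (4 + 40·x)·Dx + (1 + 4·x + 20·x^2)·Dx^2  (order 2).
h: a_k = 0, -12, 24, 16, -288, 3648/5, 1408, …
ICs: h(0) = 0, h′(0) = -12.

f: a_k = 0, -6, 0, 8, 0, -96/5, 0, …
Substitute x→r, Dx→(1/r')Dx; clear ⇒ L₀.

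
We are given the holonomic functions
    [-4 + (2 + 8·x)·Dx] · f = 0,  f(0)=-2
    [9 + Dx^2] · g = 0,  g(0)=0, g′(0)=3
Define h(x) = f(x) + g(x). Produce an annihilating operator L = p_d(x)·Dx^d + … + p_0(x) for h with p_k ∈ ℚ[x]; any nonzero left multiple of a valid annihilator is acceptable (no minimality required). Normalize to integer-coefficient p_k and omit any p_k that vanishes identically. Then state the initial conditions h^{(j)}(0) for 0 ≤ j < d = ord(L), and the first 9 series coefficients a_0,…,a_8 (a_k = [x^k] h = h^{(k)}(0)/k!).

f: a_k = -2, -4, 4, -8, 20, -56, 168, -528, 1716, …
g: a_k = 0, 3, 0, -9/2, 0, 81/40, 0, -243/560, 0, …
h₀=f+g: left-lcm gives L₀, ord ≤ 3.
L = (-378 - 1296·x - 2592·x^2) + (45 + 828·x + 3888·x^2 + 5184·x^3)·Dx + (-42 - 144·x - 288·x^2)·Dx^2 + (5 + 92·x + 432·x^2 + 576·x^3)·Dx^3  (order 3).
h: a_k = -2, -1, 4, -25/2, 20, -2159/40, 168, -295923/560, 1716, …
ICs: h(0) = -2, h′(0) = -1, h′′(0) = 8.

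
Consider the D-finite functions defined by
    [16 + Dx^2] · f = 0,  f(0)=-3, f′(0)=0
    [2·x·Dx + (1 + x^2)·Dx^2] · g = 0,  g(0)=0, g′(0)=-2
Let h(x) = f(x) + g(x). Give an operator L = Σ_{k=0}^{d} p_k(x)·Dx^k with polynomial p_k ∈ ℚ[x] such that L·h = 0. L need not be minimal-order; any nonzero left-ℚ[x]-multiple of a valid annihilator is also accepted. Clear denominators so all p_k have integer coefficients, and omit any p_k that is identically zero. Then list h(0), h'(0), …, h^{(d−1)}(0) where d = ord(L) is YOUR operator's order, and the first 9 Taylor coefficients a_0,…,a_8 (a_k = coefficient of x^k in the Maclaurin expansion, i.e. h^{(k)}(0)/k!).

L = (64·x + 704·x^3 + 256·x^5)·Dx + (112 + 416·x^2 + 432·x^4 + 128·x^6)·Dx^2 + (4·x + 44·x^3 + 16·x^5)·Dx^3 + (7 + 26·x^2 + 27·x^4 + 8·x^6)·Dx^4  (order 4).
h: a_k = -3, -2, 24, 2/3, -32, -2/5, 256/15, 2/7, -512/105, …
ICs: h(0) = -3, h′(0) = -2, h′′(0) = 48, h′′′(0) = 4.

f: a_k = -3, 0, 24, 0, -32, 0, 256/15, 0, -512/105, …
g: a_k = 0, -2, 0, 2/3, 0, -2/5, 0, 2/7, 0, …
h₀=f+g: left-lcm gives L₀, ord ≤ 4.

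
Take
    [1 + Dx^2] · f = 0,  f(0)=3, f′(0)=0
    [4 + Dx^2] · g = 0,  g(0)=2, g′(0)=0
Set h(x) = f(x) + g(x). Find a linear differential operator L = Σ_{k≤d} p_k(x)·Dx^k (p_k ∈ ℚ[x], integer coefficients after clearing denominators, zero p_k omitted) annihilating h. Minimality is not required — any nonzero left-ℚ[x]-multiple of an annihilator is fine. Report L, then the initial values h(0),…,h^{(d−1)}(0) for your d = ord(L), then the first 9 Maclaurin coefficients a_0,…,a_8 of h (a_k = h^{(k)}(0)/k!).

f: a_k = 3, 0, -3/2, 0, 1/8, 0, -1/240, 0, 1/13440, …
g: a_k = 2, 0, -4, 0, 4/3, 0, -8/45, 0, 4/315, …
f+g: L₀ = lclm(L_f,L_g), ord ≤ 2+2.
L = 4 + 5·Dx^2 + Dx^4  (order 4).
h: a_k = 5, 0, -11/2, 0, 35/24, 0, -131/720, 0, 103/8064, …
ICs: h(0) = 5, h′(0) = 0, h′′(0) = -11, h′′′(0) = 0.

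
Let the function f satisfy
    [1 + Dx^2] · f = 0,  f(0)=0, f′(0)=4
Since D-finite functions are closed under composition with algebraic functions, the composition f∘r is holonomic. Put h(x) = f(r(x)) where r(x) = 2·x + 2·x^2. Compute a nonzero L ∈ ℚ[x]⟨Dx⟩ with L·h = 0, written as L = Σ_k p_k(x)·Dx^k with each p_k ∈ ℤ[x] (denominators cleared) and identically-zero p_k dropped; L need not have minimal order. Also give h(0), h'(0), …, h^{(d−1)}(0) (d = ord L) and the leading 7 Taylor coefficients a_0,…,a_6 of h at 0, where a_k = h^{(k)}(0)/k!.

L = (4 + 24·x + 48·x^2 + 32·x^3) - 2·Dx + (1 + 2·x)·Dx^2  (order 2).
h: a_k = 0, 8, 8, -16/3, -16, -224/15, 0, …
ICs: h(0) = 0, h′(0) = 8.

f: a_k = 0, 4, 0, -2/3, 0, 1/30, 0, …
f∘r: x↦r, Dx↦Dx/r' in L_f ⇒ L₀.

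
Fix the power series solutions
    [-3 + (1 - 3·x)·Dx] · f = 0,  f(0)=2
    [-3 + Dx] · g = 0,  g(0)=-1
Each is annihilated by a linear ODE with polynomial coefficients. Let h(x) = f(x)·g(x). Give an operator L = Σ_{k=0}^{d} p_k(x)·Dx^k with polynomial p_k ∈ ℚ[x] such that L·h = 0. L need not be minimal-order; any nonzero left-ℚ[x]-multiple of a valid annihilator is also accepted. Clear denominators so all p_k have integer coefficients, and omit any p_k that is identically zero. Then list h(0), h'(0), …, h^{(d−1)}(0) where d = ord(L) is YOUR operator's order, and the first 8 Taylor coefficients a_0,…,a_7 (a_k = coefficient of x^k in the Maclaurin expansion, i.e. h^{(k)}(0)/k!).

L = (6 - 9·x) + (-1 + 3·x)·Dx  (order 1).
h: a_k = -2, -12, -45, -144, -1755/4, -13203/10, -158517/40, -166455/14, …
ICs: h(0) = -2.

f: a_k = 2, 6, 18, 54, 162, 486, 1458, 4374, …
g: a_k = -1, -3, -9/2, -9/2, -27/8, -81/40, -81/80, -243/560, …
Sym-product of L_f,L_g gives L₀ (≤ ord 1).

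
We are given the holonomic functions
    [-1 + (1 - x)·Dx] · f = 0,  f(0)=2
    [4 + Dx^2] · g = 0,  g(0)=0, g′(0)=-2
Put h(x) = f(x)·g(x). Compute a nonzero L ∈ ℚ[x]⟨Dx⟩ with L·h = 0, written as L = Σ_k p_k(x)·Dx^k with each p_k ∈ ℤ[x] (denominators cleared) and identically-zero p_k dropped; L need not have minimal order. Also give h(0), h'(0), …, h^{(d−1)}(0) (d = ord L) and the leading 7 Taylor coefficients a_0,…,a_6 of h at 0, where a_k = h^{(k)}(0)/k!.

L = (-4 + 4·x) + 2·Dx + (-1 + x)·Dx^2  (order 2).
h: a_k = 0, -4, -4, -4/3, -4/3, -28/15, -28/15, …
ICs: h(0) = 0, h′(0) = -4.

f: a_k = 2, 2, 2, 2, 2, 2, 2, …
g: a_k = 0, -2, 0, 4/3, 0, -4/15, 0, …
h₀=f·g: eliminate ⇒ L₀, order ≤ 1·2.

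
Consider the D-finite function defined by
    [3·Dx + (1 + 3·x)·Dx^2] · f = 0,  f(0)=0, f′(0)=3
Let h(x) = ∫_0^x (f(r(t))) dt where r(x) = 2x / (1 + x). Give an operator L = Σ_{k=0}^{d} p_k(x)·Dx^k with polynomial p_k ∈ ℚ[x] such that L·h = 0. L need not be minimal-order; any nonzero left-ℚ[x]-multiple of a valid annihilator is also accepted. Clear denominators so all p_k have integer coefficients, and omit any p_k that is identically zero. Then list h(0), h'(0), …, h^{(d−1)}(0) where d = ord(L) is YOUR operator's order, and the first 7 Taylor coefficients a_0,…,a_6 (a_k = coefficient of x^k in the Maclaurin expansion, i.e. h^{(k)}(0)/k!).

f: a_k = 0, 3, -9/2, 9, -81/4, 243/5, -243/2, …
h₀=f(r): pull back L_f along r ⇒ L₀.
∫: right-multiply L₀ by Dx.
L = (8 + 14·x)·Dx^2 + (1 + 8·x + 7·x^2)·Dx^3  (order 3).
h: a_k = 0, 0, 3, -8, 57/2, -120, 2801/5, …
ICs: h(0) = 0, h′(0) = 0, h′′(0) = 6.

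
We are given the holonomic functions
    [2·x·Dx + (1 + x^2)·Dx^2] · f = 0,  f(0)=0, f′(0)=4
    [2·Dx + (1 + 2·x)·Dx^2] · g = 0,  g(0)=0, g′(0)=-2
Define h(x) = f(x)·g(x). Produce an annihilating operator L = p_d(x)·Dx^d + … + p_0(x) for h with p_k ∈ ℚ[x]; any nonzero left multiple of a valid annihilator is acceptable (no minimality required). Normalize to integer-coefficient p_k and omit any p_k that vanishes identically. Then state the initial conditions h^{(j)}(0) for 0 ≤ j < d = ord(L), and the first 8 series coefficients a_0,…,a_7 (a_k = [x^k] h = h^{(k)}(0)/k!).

L = (24 + 80·x + 88·x^2 + 240·x^3 + 240·x^4 + 208·x^5 + 16·x^7)·Dx + (12 + 80·x + 332·x^2 + 608·x^3 + 880·x^4 + 744·x^5 + 560·x^6 + 24·x^7 + 56·x^8)·Dx^2 + (12 + 52·x + 168·x^2 + 372·x^3 + 516·x^4 + 564·x^5 + 384·x^6 + 276·x^7 + 24·x^8 + 32·x^9)·Dx^3 + (2 + 12·x + 34·x^2 + 64·x^3 + 87·x^4 + 96·x^5 + 84·x^6 + 48·x^7 + 33·x^8 + 4·x^9 + 4·x^10)·Dx^4  (order 4).
h: a_k = 0, 0, -8, 8, -8, 40/3, -1064/45, 584/15, …
ICs: h(0) = 0, h′(0) = 0, h′′(0) = -16, h′′′(0) = 48.

f: a_k = 0, 4, 0, -4/3, 0, 4/5, 0, -4/7, …
g: a_k = 0, -2, 2, -8/3, 4, -32/5, 32/3, -128/7, …
h₀=f·g: eliminate ⇒ L₀, order ≤ 2·2.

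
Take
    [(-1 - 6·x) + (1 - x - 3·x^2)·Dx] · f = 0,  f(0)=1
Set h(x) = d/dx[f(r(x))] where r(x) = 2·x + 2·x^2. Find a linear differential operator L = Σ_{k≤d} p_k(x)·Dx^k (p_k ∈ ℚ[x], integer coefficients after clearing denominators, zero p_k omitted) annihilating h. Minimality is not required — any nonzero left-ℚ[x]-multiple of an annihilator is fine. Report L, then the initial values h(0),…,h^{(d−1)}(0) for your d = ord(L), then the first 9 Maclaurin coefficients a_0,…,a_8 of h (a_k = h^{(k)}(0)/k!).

L = (18 + 156·x + 804·x^2 + 2736·x^3 + 4968·x^4 + 4320·x^5 + 1440·x^6) + (-1 - 12·x + 6·x^2 + 268·x^3 + 900·x^4 + 1368·x^5 + 1008·x^6 + 288·x^7)·Dx  (order 1).
h: a_k = 2, 36, 264, 1952, 13320, 86928, 553280, 3445632, 21128832, …
ICs: h(0) = 2.

f: a_k = 1, 1, 4, 7, 19, 40, 97, 217, 508, …
h₀=f(r): pull back L_f along r ⇒ L₀.
Differentiate: ansatz ord ≤ ord L₀ ⇒ L.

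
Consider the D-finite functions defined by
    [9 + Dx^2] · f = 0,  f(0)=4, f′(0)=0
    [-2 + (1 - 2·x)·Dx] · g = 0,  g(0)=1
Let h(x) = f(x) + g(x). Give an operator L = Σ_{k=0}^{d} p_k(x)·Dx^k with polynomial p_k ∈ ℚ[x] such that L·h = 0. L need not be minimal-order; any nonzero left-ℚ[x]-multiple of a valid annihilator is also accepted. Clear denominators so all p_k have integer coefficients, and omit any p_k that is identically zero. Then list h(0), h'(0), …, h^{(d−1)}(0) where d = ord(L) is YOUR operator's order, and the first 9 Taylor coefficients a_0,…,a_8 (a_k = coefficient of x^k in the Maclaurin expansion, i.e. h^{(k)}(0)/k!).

L = (-594 + 648·x - 648·x^2) + (153 - 630·x + 972·x^2 - 648·x^3)·Dx + (-66 + 72·x - 72·x^2)·Dx^2 + (17 - 70·x + 108·x^2 - 72·x^3)·Dx^3  (order 3).
h: a_k = 5, 2, -14, 8, 59/2, 32, 1199/20, 128, 287449/1120, …
ICs: h(0) = 5, h′(0) = 2, h′′(0) = -28.

f: a_k = 4, 0, -18, 0, 27/2, 0, -81/20, 0, 729/1120, …
g: a_k = 1, 2, 4, 8, 16, 32, 64, 128, 256, …
Weyl lclm of L_f,L_g ⇒ L₀ (ord ≤ 3).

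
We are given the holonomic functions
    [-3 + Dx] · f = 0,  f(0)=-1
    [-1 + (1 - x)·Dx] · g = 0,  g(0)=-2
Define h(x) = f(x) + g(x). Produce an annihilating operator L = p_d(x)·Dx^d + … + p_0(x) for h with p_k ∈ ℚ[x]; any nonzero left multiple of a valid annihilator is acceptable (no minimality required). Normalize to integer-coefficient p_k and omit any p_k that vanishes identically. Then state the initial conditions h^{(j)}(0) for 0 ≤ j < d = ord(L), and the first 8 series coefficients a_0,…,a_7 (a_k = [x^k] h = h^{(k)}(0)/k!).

L = (-3 + 9·x) + (7 - 18·x + 9·x^2)·Dx + (-2 + 5·x - 3·x^2)·Dx^2  (order 2).
h: a_k = -3, -5, -13/2, -13/2, -43/8, -161/40, -241/80, -1363/560, …
ICs: h(0) = -3, h′(0) = -5.

f: a_k = -1, -3, -9/2, -9/2, -27/8, -81/40, -81/80, -243/560, …
g: a_k = -2, -2, -2, -2, -2, -2, -2, -2, …
h₀=f+g: left-lcm gives L₀, ord ≤ 2.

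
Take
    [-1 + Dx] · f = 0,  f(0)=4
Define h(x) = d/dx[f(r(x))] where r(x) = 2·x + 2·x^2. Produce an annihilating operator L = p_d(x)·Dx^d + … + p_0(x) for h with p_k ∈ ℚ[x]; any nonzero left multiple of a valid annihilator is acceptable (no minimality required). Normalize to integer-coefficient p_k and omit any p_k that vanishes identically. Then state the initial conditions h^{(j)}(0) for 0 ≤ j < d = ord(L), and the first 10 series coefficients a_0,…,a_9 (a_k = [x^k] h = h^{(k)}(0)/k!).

L = (4 + 8·x + 8·x^2) + (-1 - 2·x)·Dx  (order 1).
h: a_k = 8, 32, 64, 320/3, 416/3, 2432/15, 7424/45, 48896/315, 8384/63, 303872/2835, …
ICs: h(0) = 8.

f: a_k = 4, 4, 2, 2/3, 1/6, 1/30, 1/180, 1/1260, 1/10080, 1/90720, …
Change of var in L_f (x↦r) gives L₀.
Differentiate: ansatz ord ≤ ord L₀ ⇒ L.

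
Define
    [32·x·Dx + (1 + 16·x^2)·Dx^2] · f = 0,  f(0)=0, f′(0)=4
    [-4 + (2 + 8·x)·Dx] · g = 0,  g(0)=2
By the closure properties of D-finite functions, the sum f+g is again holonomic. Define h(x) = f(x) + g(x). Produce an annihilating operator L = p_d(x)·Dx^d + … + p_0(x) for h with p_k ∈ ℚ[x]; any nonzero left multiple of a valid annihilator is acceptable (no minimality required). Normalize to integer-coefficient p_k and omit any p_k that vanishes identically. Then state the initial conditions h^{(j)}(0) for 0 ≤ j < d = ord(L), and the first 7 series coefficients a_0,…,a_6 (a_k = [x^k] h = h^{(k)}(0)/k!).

f: a_k = 0, 4, 0, -64/3, 0, 1024/5, 0, …
g: a_k = 2, 4, -4, 8, -20, 56, -168, …
h₀=f+g: left-lcm gives L₀, ord ≤ 3.
L = (-32 - 320·x + 1536·x^2 + 3072·x^3)·Dx + (-22 - 128·x + 320·x^2 + 6144·x^3 + 10752·x^4)·Dx^2 + (-1 + 12·x + 96·x^2 + 384·x^3 + 1792·x^4 + 3072·x^5)·Dx^3  (order 3).
h: a_k = 2, 8, -4, -40/3, -20, 1304/5, -168, …
ICs: h(0) = 2, h′(0) = 8, h′′(0) = -8.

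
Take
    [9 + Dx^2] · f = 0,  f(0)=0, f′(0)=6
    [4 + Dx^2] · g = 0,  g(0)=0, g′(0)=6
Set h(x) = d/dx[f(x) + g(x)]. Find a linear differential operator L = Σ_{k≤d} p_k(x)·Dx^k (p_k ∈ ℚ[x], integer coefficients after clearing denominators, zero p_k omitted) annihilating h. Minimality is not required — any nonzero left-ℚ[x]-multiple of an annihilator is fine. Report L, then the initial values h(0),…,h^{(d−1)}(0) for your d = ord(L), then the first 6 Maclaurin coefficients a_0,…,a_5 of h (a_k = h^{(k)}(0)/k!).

L = 36 + 13·Dx^2 + Dx^4  (order 4).
h: a_k = 12, 0, -39, 0, 97/4, 0, …
ICs: h(0) = 12, h′(0) = 0, h′′(0) = -78, h′′′(0) = 0.

f: a_k = 0, 6, 0, -9, 0, 81/20, …
g: a_k = 0, 6, 0, -4, 0, 4/5, …
Sum ⇒ L₀ = lclm(L_f,L_g) in ℚ(x)⟨Dx⟩.
Derive L from L₀ (diff closure).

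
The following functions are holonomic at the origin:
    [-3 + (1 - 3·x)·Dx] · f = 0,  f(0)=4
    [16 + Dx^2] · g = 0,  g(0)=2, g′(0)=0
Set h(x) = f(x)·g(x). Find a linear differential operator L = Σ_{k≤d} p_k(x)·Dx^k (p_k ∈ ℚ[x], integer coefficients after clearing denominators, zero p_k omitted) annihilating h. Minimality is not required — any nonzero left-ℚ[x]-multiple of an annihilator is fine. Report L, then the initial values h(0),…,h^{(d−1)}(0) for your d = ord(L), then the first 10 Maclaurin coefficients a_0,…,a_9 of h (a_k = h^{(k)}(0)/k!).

L = (-16 + 48·x) + 6·Dx + (-1 + 3·x)·Dx^2  (order 2).
h: a_k = 8, 24, 8, 24, 472/3, 472, 61672/45, 61672/15, 3889432/315, 3889432/105, …
ICs: h(0) = 8, h′(0) = 24.

f: a_k = 4, 12, 36, 108, 324, 972, 2916, 8748, 26244, 78732, …
g: a_k = 2, 0, -16, 0, 64/3, 0, -512/45, 0, 1024/315, 0, …
h₀=f·g: eliminate ⇒ L₀, order ≤ 1·2.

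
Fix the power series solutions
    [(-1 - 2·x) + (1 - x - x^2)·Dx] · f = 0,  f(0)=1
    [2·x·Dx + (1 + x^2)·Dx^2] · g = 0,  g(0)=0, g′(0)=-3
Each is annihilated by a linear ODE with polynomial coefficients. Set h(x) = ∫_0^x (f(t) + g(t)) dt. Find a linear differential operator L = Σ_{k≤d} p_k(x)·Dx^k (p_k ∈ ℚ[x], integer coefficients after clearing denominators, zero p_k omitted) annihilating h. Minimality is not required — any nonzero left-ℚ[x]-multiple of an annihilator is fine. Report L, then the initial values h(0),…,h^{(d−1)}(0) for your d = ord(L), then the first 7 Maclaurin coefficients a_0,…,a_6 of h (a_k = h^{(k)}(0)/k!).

L = (-4 + 16·x + 64·x^2 + 72·x^3 + 66·x^4 + 6·x^6)·Dx^2 + (10 + 24·x + 28·x^2 + 60·x^3 + 65·x^4 + 50·x^5 + 3·x^6 + 6·x^7)·Dx^3 + (-2 - 2·x - 2·x^2 + 8·x^3 + 5·x^4 + 11·x^5 + 6·x^6 + x^7 + x^8)·Dx^4  (order 4).
h: a_k = 0, 1, -1, 2/3, 1, 1, 37/30, …
ICs: h(0) = 0, h′(0) = 1, h′′(0) = -2, h′′′(0) = 4.

f: a_k = 1, 1, 2, 3, 5, 8, 13, …
g: a_k = 0, -3, 0, 1, 0, -3/5, 0, …
Sum ⇒ L₀ = lclm(L_f,L_g) in ℚ(x)⟨Dx⟩.
h=∫h₀ ⇒ L = L₀·Dx.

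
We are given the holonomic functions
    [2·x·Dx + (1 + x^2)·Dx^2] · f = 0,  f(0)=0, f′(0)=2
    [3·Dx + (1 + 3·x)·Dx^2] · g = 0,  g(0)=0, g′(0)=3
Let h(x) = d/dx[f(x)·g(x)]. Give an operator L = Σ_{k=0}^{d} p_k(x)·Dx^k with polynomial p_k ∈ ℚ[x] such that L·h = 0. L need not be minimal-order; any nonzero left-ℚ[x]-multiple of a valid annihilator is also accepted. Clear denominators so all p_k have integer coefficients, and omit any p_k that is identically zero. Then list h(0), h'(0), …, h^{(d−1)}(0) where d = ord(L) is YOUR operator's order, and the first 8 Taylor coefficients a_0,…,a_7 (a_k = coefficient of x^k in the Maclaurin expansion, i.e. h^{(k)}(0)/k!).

L = (264 + 1260·x + 1008·x^2 + 3420·x^3 + 3240·x^4 + 4212·x^5 + 324·x^7) + (178 + 660·x + 3828·x^2 + 7308·x^3 + 12960·x^4 + 10044·x^5 + 11340·x^6 + 324·x^7 + 1134·x^8)·Dx + (132 + 608·x + 1728·x^2 + 4568·x^3 + 6456·x^4 + 8856·x^5 + 5184·x^6 + 5544·x^7 + 324·x^8 + 648·x^9)·Dx^2 + (13 + 102·x + 341·x^2 + 744·x^3 + 1138·x^4 + 1236·x^5 + 1386·x^6 + 648·x^7 + 657·x^8 + 54·x^9 + 81·x^10)·Dx^3  (order 3).
h: a_k = 0, 12, -27, 64, -375/2, 2772/5, -16191/10, 23808/5, …
ICs: h(0) = 0, h′(0) = 12, h′′(0) = -54.

f: a_k = 0, 2, 0, -2/3, 0, 2/5, 0, -2/7, …
g: a_k = 0, 3, -9/2, 9, -81/4, 243/5, -243/2, 2187/7, …
h₀=f·g: eliminate ⇒ L₀, order ≤ 2·2.
h₀' ⇒ L via d/dx closure of L₀.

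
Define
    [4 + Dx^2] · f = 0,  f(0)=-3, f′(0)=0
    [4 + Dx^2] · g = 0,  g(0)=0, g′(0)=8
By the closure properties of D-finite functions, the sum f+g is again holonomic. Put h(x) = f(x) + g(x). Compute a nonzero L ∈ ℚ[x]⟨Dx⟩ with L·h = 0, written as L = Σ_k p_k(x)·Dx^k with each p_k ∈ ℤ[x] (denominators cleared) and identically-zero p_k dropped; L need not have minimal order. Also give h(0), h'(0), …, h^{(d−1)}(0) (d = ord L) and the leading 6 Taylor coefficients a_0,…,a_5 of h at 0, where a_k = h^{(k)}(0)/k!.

f: a_k = -3, 0, 6, 0, -2, 0, …
g: a_k = 0, 8, 0, -16/3, 0, 16/15, …
h₀=f+g: left-lcm gives L₀, ord ≤ 4.
L = 4 + Dx^2  (order 2).
h: a_k = -3, 8, 6, -16/3, -2, 16/15, …
ICs: h(0) = -3, h′(0) = 8.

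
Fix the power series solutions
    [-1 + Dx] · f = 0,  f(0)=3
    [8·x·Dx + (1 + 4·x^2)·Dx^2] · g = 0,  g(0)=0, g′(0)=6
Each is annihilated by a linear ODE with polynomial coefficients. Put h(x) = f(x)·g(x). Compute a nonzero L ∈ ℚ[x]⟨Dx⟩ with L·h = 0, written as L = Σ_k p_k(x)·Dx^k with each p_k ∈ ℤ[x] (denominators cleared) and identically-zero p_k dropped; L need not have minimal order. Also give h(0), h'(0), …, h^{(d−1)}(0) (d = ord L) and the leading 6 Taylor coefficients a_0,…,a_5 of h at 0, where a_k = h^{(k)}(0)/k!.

f: a_k = 3, 3, 3/2, 1/2, 1/8, 1/40, …
g: a_k = 0, 6, 0, -8, 0, 96/5, …
L₀ := L_f ⊗_s L_g (sym. prod.), ord ≤ 2.
L = (1 - 8·x + 4·x^2) + (-2 + 8·x - 8·x^2)·Dx + (1 + 4·x^2)·Dx^2  (order 2).
h: a_k = 0, 18, 18, -15, -21, 927/20, …
ICs: h(0) = 0, h′(0) = 18.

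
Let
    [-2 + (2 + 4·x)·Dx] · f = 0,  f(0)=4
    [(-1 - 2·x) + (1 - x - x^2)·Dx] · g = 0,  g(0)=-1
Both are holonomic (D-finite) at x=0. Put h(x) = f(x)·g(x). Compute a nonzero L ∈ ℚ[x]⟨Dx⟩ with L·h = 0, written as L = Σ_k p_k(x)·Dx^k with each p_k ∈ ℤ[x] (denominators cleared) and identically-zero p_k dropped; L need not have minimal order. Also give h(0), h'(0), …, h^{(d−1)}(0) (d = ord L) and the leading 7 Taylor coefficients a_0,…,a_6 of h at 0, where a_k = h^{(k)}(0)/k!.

L = (2 + 3·x + 3·x^2) + (-1 - x + 3·x^2 + 2·x^3)·Dx  (order 1).
h: a_k = -4, -8, -10, -20, -55/2, -51, -293/4, …
ICs: h(0) = -4.

f: a_k = 4, 4, -2, 2, -5/2, 7/2, -21/4, …
g: a_k = -1, -1, -2, -3, -5, -8, -13, …
h₀=f·g: eliminate ⇒ L₀, order ≤ 1·1.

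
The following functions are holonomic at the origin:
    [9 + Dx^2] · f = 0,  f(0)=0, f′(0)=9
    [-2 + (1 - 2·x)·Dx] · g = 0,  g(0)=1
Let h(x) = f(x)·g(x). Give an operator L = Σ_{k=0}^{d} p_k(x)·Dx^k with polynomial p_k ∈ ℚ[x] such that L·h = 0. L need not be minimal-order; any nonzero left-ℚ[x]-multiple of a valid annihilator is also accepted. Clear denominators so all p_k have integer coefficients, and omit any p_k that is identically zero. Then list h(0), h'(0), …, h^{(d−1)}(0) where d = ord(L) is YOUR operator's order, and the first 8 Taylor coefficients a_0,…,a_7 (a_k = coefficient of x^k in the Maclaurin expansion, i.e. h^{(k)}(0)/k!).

L = (-9 + 18·x) + 4·Dx + (-1 + 2·x)·Dx^2  (order 2).
h: a_k = 0, 9, 18, 45/2, 45, 3843/40, 3843/20, 214479/560, …
ICs: h(0) = 0, h′(0) = 9.

f: a_k = 0, 9, 0, -27/2, 0, 243/40, 0, -729/560, …
g: a_k = 1, 2, 4, 8, 16, 32, 64, 128, …
L₀ := L_f ⊗_s L_g (sym. prod.), ord ≤ 2.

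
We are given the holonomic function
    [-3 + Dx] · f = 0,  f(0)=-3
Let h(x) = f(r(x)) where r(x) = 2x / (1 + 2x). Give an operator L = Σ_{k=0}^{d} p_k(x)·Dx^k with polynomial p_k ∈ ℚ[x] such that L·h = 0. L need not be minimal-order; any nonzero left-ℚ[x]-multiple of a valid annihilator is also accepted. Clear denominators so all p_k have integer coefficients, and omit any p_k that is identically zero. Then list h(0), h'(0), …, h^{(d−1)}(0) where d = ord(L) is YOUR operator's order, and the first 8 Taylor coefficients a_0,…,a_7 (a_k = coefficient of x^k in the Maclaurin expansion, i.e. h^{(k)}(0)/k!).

f: a_k = -3, -9, -27/2, -27/2, -81/8, -243/40, -243/80, -729/560, …
Change of var in L_f (x↦r) gives L₀.
L = -6 + (1 + 4·x + 4·x^2)·Dx  (order 1).
h: a_k = -3, -18, -18, 36, -18, -252/5, 828/5, -9864/35, …
ICs: h(0) = -3.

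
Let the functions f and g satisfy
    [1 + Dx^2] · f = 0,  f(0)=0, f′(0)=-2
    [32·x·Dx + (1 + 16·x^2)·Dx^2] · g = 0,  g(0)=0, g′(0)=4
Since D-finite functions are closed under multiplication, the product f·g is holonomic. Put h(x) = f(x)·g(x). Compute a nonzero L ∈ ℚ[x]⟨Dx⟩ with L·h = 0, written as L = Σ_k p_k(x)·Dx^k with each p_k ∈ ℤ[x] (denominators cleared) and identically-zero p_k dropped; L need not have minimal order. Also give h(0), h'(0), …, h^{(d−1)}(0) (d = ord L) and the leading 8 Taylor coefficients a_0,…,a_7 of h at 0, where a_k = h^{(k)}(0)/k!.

L = (1105 + 51776·x^2 + 22016·x^4 + 16384·x^6 + 65536·x^8) + (2112·x + 35840·x^3 + 49152·x^5 + 262144·x^7)·Dx + (1122 + 52352·x^2 + 27648·x^4 + 32768·x^6 + 131072·x^8)·Dx^2 + (2112·x + 35840·x^3 + 49152·x^5 + 262144·x^7)·Dx^3 + (17 + 576·x^2 + 5632·x^4 + 16384·x^6 + 65536·x^8)·Dx^4  (order 4).
h: a_k = 0, 0, -8, 0, 44, 0, -3751/9, 0, …
ICs: h(0) = 0, h′(0) = 0, h′′(0) = -16, h′′′(0) = 0.

f: a_k = 0, -2, 0, 1/3, 0, -1/60, 0, 1/2520, …
g: a_k = 0, 4, 0, -64/3, 0, 1024/5, 0, -16384/7, …
Product ⇒ symmetric product L₀, ord ≤ 4.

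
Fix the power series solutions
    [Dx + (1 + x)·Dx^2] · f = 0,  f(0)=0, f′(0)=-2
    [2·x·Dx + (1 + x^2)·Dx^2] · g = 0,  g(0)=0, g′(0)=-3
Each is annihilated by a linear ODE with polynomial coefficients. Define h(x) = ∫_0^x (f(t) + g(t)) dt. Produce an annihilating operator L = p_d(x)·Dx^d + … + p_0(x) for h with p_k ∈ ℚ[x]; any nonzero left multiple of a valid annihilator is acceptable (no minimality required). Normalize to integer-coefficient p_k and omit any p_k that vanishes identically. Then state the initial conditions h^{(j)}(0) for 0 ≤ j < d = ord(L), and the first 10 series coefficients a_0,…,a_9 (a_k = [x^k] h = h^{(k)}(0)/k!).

f: a_k = 0, -2, 1, -2/3, 1/2, -2/5, 1/3, -2/7, 1/4, -2/9, …
g: a_k = 0, -3, 0, 1, 0, -3/5, 0, 3/7, 0, -1/3, …
h₀=f+g: left-lcm gives L₀, ord ≤ 4.
Integrate: L := L₀·Dx.
L = (-2 - 6·x + 6·x^2 + 2·x^3)·Dx^2 + (-4 - 4·x + 12·x^3 + 4·x^4)·Dx^3 + (-1 + x + 2·x^2 + 2·x^3 + 3·x^4 + x^5)·Dx^4  (order 4).
h: a_k = 0, 0, -5/2, 1/3, 1/12, 1/10, -1/6, 1/21, 1/56, 1/36, …
ICs: h(0) = 0, h′(0) = 0, h′′(0) = -5, h′′′(0) = 2.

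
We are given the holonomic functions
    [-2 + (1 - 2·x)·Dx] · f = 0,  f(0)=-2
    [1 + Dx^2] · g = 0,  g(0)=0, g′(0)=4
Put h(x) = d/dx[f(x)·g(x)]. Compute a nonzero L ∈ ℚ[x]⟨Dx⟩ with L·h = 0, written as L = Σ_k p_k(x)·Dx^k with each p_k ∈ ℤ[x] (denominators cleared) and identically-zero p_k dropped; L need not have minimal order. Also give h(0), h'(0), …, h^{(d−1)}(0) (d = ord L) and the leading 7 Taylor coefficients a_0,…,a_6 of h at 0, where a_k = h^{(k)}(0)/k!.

L = (-7 - 4·x + 4·x^2) + (-4 + 8·x)·Dx + (1 - 4·x + 4·x^2)·Dx^2  (order 2).
h: a_k = -8, -32, -92, -736/3, -1841/3, -7364/5, -309287/90, …
ICs: h(0) = -8, h′(0) = -32.

f: a_k = -2, -4, -8, -16, -32, -64, -128, …
g: a_k = 0, 4, 0, -2/3, 0, 1/30, 0, …
Product ⇒ symmetric product L₀, ord ≤ 2.
h₀' ⇒ L via d/dx closure of L₀.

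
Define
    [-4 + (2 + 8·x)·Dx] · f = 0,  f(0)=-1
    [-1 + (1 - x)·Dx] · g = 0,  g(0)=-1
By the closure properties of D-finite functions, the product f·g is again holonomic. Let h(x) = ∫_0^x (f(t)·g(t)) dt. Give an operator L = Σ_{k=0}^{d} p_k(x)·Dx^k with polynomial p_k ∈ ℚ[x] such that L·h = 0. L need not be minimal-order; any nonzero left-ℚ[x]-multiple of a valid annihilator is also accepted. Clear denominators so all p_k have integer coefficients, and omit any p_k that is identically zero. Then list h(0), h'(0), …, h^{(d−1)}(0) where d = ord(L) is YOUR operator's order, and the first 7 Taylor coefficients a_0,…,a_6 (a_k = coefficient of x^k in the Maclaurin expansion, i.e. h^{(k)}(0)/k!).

L = (3 + 2·x)·Dx + (-1 - 3·x + 4·x^2)·Dx^2  (order 2).
h: a_k = 0, 1, 3/2, 1/3, 5/4, -1, 23/6, …
ICs: h(0) = 0, h′(0) = 1.

f: a_k = -1, -2, 2, -4, 10, -28, 84, …
g: a_k = -1, -1, -1, -1, -1, -1, -1, …
f·g: L₀ = L_f ⊗_s L_g, ord ≤ 1·1.
Integrate: L := L₀·Dx.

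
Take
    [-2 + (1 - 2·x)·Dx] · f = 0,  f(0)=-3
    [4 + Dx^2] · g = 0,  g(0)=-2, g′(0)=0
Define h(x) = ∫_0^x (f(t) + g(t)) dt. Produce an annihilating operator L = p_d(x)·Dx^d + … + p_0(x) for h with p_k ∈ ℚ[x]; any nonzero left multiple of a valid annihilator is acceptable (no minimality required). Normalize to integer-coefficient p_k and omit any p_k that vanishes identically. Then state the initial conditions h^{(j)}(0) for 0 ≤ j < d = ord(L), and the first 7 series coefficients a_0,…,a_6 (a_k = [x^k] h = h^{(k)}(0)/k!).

f: a_k = -3, -6, -12, -24, -48, -96, -192, …
g: a_k = -2, 0, 4, 0, -4/3, 0, 8/45, …
h₀=f+g: left-lcm gives L₀, ord ≤ 3.
h=∫₀ˣh₀: take L = L₀·Dx.
L = (56 - 32·x + 32·x^2)·Dx + (-12 + 40·x - 48·x^2 + 32·x^3)·Dx^2 + (14 - 8·x + 8·x^2)·Dx^3 + (-3 + 10·x - 12·x^2 + 8·x^3)·Dx^4  (order 4).
h: a_k = 0, -5, -3, -8/3, -6, -148/15, -16, …
ICs: h(0) = 0, h′(0) = -5, h′′(0) = -6, h′′′(0) = -16.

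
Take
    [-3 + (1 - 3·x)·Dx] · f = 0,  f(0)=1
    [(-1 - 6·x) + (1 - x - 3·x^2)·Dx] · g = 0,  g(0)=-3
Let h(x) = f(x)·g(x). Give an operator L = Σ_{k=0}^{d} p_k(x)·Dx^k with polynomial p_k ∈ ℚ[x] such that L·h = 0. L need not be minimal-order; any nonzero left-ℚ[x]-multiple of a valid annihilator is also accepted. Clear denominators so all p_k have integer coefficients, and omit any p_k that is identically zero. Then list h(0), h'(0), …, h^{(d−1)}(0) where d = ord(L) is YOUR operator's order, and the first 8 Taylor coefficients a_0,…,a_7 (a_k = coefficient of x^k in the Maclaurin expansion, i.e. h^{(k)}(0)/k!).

L = (-4 + 27·x^2) + (1 - 4·x + 9·x^3)·Dx  (order 1).
h: a_k = -3, -12, -48, -165, -552, -1776, -5619, -17508, …
ICs: h(0) = -3.

f: a_k = 1, 3, 9, 27, 81, 243, 729, 2187, …
g: a_k = -3, -3, -12, -21, -57, -120, -291, -651, …
f·g: L₀ = L_f ⊗_s L_g, ord ≤ 1·1.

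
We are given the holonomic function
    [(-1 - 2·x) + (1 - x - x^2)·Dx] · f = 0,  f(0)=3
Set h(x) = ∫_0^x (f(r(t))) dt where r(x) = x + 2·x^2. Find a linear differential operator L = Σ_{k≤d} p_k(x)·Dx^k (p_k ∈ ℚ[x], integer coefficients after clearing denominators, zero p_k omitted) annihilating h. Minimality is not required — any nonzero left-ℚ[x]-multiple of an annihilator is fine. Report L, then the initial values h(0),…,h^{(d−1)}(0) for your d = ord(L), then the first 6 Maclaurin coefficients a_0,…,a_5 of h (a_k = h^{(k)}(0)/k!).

f: a_k = 3, 3, 6, 9, 15, 24, …
h₀=f(r): pull back L_f along r ⇒ L₀.
∫: right-multiply L₀ by Dx.
L = (1 + 6·x + 12·x^2 + 16·x^3)·Dx + (-1 + x + 3·x^2 + 4·x^3 + 4·x^4)·Dx^2  (order 2).
h: a_k = 0, 3, 3/2, 4, 33/4, 93/5, …
ICs: h(0) = 0, h′(0) = 3.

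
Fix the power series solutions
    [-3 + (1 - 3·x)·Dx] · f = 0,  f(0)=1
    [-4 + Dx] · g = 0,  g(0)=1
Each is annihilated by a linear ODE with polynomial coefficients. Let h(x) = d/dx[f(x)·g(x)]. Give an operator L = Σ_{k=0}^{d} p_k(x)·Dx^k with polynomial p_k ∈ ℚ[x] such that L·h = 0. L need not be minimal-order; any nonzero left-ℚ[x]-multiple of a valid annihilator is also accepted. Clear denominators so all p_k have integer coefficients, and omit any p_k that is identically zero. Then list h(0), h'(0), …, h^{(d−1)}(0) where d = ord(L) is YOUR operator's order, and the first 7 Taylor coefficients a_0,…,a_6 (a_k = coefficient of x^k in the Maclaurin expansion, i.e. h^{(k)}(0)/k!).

L = (58 - 168·x + 144·x^2) + (-7 + 33·x - 36·x^2)·Dx  (order 1).
h: a_k = 7, 58, 293, 3644/3, 13793/3, 248786/15, 2613277/45, …
ICs: h(0) = 7.

f: a_k = 1, 3, 9, 27, 81, 243, 729, …
g: a_k = 1, 4, 8, 32/3, 32/3, 128/15, 256/45, …
L₀ := L_f ⊗_s L_g (sym. prod.), ord ≤ 1.
h₀' ⇒ L via d/dx closure of L₀.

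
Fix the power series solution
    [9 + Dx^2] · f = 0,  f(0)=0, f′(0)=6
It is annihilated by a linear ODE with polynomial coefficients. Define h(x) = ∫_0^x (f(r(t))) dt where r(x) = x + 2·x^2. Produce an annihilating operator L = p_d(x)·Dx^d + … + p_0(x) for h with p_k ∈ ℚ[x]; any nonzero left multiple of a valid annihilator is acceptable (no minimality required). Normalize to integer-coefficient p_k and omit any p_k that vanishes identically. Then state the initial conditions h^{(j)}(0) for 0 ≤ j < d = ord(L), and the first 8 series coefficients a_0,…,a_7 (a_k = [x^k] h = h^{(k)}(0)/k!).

f: a_k = 0, 6, 0, -9, 0, 81/20, 0, -243/280, …
L₀ from L_f via x↦r, Dx↦r'^{-1}Dx.
h=∫₀ˣh₀: take L = L₀·Dx.
L = (9 + 108·x + 432·x^2 + 576·x^3)·Dx - 4·Dx^2 + (1 + 4·x)·Dx^3  (order 3).
h: a_k = 0, 0, 3, 4, -9/4, -54/5, -693/40, -9/2, …
ICs: h(0) = 0, h′(0) = 0, h′′(0) = 6.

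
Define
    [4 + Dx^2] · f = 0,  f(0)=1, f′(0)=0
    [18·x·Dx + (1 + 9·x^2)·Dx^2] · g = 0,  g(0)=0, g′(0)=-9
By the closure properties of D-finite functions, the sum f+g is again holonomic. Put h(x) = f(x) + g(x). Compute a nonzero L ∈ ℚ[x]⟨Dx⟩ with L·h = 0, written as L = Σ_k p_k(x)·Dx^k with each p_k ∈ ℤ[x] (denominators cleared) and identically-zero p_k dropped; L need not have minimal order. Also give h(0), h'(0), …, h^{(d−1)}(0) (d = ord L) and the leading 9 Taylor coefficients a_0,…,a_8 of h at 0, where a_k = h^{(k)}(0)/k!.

L = (-3744·x + 37584·x^3 + 11664·x^5)·Dx + (-28 + 864·x^2 + 10692·x^4 + 5832·x^6)·Dx^2 + (-936·x + 9396·x^3 + 2916·x^5)·Dx^3 + (-7 + 216·x^2 + 2673·x^4 + 1458·x^6)·Dx^4  (order 4).
h: a_k = 1, -9, -2, 27, 2/3, -729/5, -4/45, 6561/7, 2/315, …
ICs: h(0) = 1, h′(0) = -9, h′′(0) = -4, h′′′(0) = 162.

f: a_k = 1, 0, -2, 0, 2/3, 0, -4/45, 0, 2/315, …
g: a_k = 0, -9, 0, 27, 0, -729/5, 0, 6561/7, 0, …
L₀ := lclm(L_f,L_g); ord L₀ ≤ 2+2.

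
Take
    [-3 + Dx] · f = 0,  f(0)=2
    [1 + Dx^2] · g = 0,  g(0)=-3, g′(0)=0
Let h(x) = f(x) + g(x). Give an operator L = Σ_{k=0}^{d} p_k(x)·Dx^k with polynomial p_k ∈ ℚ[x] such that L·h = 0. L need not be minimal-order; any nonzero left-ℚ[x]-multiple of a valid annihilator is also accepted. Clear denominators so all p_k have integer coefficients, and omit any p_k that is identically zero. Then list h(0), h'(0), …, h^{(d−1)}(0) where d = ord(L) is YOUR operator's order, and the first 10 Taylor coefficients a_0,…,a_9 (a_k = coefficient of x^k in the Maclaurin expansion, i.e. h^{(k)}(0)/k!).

f: a_k = 2, 6, 9, 9, 27/4, 81/20, 81/40, 243/280, 729/2240, 243/2240, …
g: a_k = -3, 0, 3/2, 0, -1/8, 0, 1/240, 0, -1/13440, 0, …
L₀ := lclm(L_f,L_g); ord L₀ ≤ 1+2.
L = -3 + Dx - 3·Dx^2 + Dx^3  (order 3).
h: a_k = -1, 6, 21/2, 9, 53/8, 81/20, 487/240, 243/280, 4373/13440, 243/2240, …
ICs: h(0) = -1, h′(0) = 6, h′′(0) = 21.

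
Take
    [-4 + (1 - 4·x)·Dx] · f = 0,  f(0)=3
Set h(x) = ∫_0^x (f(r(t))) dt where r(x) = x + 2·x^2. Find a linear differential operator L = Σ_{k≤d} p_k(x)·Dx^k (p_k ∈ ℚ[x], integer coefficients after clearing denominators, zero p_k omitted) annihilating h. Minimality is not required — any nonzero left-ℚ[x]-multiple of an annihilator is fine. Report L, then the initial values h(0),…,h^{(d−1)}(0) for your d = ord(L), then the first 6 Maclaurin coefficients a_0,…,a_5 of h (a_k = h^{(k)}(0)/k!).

L = (4 + 16·x)·Dx + (-1 + 4·x + 8·x^2)·Dx^2  (order 2).
h: a_k = 0, 3, 6, 24, 96, 2112/5, …
ICs: h(0) = 0, h′(0) = 3.

f: a_k = 3, 12, 48, 192, 768, 3072, …
Change of var in L_f (x↦r) gives L₀.
∫: right-multiply L₀ by Dx.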